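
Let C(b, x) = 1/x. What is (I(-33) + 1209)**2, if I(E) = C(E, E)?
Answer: 1591690816/1089 ≈ 1.4616e+6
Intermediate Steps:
I(E) = 1/E
(I(-33) + 1209)**2 = (1/(-33) + 1209)**2 = (-1/33 + 1209)**2 = (39896/33)**2 = 1591690816/1089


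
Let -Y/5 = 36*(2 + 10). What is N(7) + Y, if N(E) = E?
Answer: -2153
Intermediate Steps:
Y = -2160 (Y = -180*(2 + 10) = -180*12 = -5*432 = -2160)
N(7) + Y = 7 - 2160 = -2153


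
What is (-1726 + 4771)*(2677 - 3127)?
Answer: -1370250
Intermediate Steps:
(-1726 + 4771)*(2677 - 3127) = 3045*(-450) = -1370250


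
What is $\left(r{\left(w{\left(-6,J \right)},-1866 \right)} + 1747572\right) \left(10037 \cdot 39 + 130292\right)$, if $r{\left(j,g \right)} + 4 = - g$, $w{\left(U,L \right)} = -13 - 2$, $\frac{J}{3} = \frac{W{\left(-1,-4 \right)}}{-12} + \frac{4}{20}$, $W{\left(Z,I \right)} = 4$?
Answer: $912740947990$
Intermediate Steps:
$J = - \frac{2}{5}$ ($J = 3 \left(\frac{4}{-12} + \frac{4}{20}\right) = 3 \left(4 \left(- \frac{1}{12}\right) + 4 \cdot \frac{1}{20}\right) = 3 \left(- \frac{1}{3} + \frac{1}{5}\right) = 3 \left(- \frac{2}{15}\right) = - \frac{2}{5} \approx -0.4$)
$w{\left(U,L \right)} = -15$ ($w{\left(U,L \right)} = -13 - 2 = -15$)
$r{\left(j,g \right)} = -4 - g$
$\left(r{\left(w{\left(-6,J \right)},-1866 \right)} + 1747572\right) \left(10037 \cdot 39 + 130292\right) = \left(\left(-4 - -1866\right) + 1747572\right) \left(10037 \cdot 39 + 130292\right) = \left(\left(-4 + 1866\right) + 1747572\right) \left(391443 + 130292\right) = \left(1862 + 1747572\right) 521735 = 1749434 \cdot 521735 = 912740947990$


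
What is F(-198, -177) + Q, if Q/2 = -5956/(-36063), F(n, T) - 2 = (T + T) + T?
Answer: -19065415/36063 ≈ -528.67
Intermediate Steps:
F(n, T) = 2 + 3*T (F(n, T) = 2 + ((T + T) + T) = 2 + (2*T + T) = 2 + 3*T)
Q = 11912/36063 (Q = 2*(-5956/(-36063)) = 2*(-5956*(-1/36063)) = 2*(5956/36063) = 11912/36063 ≈ 0.33031)
F(-198, -177) + Q = (2 + 3*(-177)) + 11912/36063 = (2 - 531) + 11912/36063 = -529 + 11912/36063 = -19065415/36063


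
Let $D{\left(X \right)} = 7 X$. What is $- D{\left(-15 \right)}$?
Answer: $105$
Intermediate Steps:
$- D{\left(-15 \right)} = - 7 \left(-15\right) = \left(-1\right) \left(-105\right) = 105$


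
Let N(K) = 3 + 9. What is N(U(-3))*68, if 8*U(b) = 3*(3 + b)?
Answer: 816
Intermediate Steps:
U(b) = 9/8 + 3*b/8 (U(b) = (3*(3 + b))/8 = (9 + 3*b)/8 = 9/8 + 3*b/8)
N(K) = 12
N(U(-3))*68 = 12*68 = 816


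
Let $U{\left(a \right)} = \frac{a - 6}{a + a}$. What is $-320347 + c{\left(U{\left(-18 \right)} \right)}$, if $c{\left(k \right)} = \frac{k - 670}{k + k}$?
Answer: $-320849$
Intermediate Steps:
$U{\left(a \right)} = \frac{-6 + a}{2 a}$
$c{\left(k \right)} = \frac{-670 + k}{2 k}$
$-320347 + c{\left(U{\left(-18 \right)} \right)} = -320347 + \frac{-670 + \frac{-6 - 18}{2 \left(-18\right)}}{2 \frac{-6 - 18}{2 \left(-18\right)}} = -320347 + \frac{-670 + \frac{1}{2} \left(- \frac{1}{18}\right) \left(-24\right)}{2 \cdot \frac{1}{2} \left(- \frac{1}{18}\right) \left(-24\right)} = -320347 + \frac{-670 + \frac{2}{3}}{2 \cdot \frac{2}{3}} = -320347 + \frac{1}{2} \cdot \frac{3}{2} \left(- \frac{2008}{3}\right) = -320347 - 502 = -320849$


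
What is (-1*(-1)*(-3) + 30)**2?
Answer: 729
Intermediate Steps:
(-1*(-1)*(-3) + 30)**2 = (1*(-3) + 30)**2 = (-3 + 30)**2 = 27**2 = 729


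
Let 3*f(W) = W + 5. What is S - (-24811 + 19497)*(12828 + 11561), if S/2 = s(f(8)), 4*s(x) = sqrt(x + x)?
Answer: 129603146 + sqrt(78)/6 ≈ 1.2960e+8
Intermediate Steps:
f(W) = 5/3 + W/3 (f(W) = (W + 5)/3 = (5 + W)/3 = 5/3 + W/3)
s(x) = sqrt(2)*sqrt(x)/4 (s(x) = sqrt(x + x)/4 = sqrt(2*x)/4 = (sqrt(2)*sqrt(x))/4 = sqrt(2)*sqrt(x)/4)
S = sqrt(78)/6 (S = 2*(sqrt(2)*sqrt(5/3 + (1/3)*8)/4) = 2*(sqrt(2)*sqrt(5/3 + 8/3)/4) = 2*(sqrt(2)*sqrt(13/3)/4) = 2*(sqrt(2)*(sqrt(39)/3)/4) = 2*(sqrt(78)/12) = sqrt(78)/6 ≈ 1.4720)
S - (-24811 + 19497)*(12828 + 11561) = sqrt(78)/6 - (-24811 + 19497)*(12828 + 11561) = sqrt(78)/6 - (-5314)*24389 = sqrt(78)/6 - 1*(-129603146) = sqrt(78)/6 + 129603146 = 129603146 + sqrt(78)/6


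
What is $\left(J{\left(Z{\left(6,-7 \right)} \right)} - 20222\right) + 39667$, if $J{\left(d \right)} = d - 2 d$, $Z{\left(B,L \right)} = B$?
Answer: $19439$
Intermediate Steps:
$J{\left(d \right)} = - d$
$\left(J{\left(Z{\left(6,-7 \right)} \right)} - 20222\right) + 39667 = \left(\left(-1\right) 6 - 20222\right) + 39667 = \left(-6 - 20222\right) + 39667 = -20228 + 39667 = 19439$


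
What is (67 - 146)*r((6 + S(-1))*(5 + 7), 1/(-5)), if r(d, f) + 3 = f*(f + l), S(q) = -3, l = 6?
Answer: 8216/25 ≈ 328.64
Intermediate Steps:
r(d, f) = -3 + f*(6 + f) (r(d, f) = -3 + f*(f + 6) = -3 + f*(6 + f))
(67 - 146)*r((6 + S(-1))*(5 + 7), 1/(-5)) = (67 - 146)*(-3 + (1/(-5))² + 6/(-5)) = -79*(-3 + (-⅕)² + 6*(-⅕)) = -79*(-3 + 1/25 - 6/5) = -79*(-104/25) = 8216/25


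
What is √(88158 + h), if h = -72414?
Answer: 8*√246 ≈ 125.48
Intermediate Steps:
√(88158 + h) = √(88158 - 72414) = √15744 = 8*√246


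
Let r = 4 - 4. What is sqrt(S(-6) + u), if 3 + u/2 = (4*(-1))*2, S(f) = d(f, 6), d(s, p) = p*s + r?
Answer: I*sqrt(58) ≈ 7.6158*I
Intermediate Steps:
r = 0
d(s, p) = p*s (d(s, p) = p*s + 0 = p*s)
S(f) = 6*f
u = -22 (u = -6 + 2*((4*(-1))*2) = -6 + 2*(-4*2) = -6 + 2*(-8) = -6 - 16 = -22)
sqrt(S(-6) + u) = sqrt(6*(-6) - 22) = sqrt(-36 - 22) = sqrt(-58) = I*sqrt(58)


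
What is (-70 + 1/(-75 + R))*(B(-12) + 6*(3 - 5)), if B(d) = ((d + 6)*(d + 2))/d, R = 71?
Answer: 4777/4 ≈ 1194.3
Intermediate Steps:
B(d) = (2 + d)*(6 + d)/d (B(d) = ((6 + d)*(2 + d))/d = ((2 + d)*(6 + d))/d = (2 + d)*(6 + d)/d)
(-70 + 1/(-75 + R))*(B(-12) + 6*(3 - 5)) = (-70 + 1/(-75 + 71))*((8 - 12 + 12/(-12)) + 6*(3 - 5)) = (-70 + 1/(-4))*((8 - 12 + 12*(-1/12)) + 6*(-2)) = (-70 - ¼)*((8 - 12 - 1) - 12) = -281*(-5 - 12)/4 = -281/4*(-17) = 4777/4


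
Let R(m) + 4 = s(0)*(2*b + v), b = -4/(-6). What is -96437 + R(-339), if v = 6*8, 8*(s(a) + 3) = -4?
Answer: -289841/3 ≈ -96614.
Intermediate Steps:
b = ⅔ (b = -4*(-⅙) = ⅔ ≈ 0.66667)
s(a) = -7/2 (s(a) = -3 + (⅛)*(-4) = -3 - ½ = -7/2)
v = 48
R(m) = -530/3 (R(m) = -4 - 7*(2*(⅔) + 48)/2 = -4 - 7*(4/3 + 48)/2 = -4 - 7/2*148/3 = -4 - 518/3 = -530/3)
-96437 + R(-339) = -96437 - 530/3 = -289841/3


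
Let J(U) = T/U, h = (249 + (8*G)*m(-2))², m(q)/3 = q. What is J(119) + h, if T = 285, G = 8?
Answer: 2169060/119 ≈ 18227.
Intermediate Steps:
m(q) = 3*q
h = 18225 (h = (249 + (8*8)*(3*(-2)))² = (249 + 64*(-6))² = (249 - 384)² = (-135)² = 18225)
J(U) = 285/U
J(119) + h = 285/119 + 18225 = 2169060/119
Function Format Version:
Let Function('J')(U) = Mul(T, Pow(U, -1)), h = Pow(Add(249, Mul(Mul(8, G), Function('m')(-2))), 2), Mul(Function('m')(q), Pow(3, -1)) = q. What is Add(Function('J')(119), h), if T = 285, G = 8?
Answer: Rational(2169060, 119) ≈ 18227.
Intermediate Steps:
Function('m')(q) = Mul(3, q)
h = 18225 (h = Pow(Add(249, Mul(Mul(8, 8), Mul(3, -2))), 2) = Pow(Add(249, Mul(64, -6)), 2) = Pow(Add(249, -384), 2) = Pow(-135, 2) = 18225)
Function('J')(U) = Mul(285, Pow(U, -1))
Add(Function('J')(119), h) = Add(Mul(285, Pow(119, -1)), 18225) = Add(Mul(285, Rational(1, 119)), 18225) = Add(Rational(285, 119), 18225) = Rational(2169060, 119)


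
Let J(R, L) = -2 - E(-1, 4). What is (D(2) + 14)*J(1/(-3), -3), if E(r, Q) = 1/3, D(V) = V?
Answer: -112/3 ≈ -37.333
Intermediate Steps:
E(r, Q) = 1/3
J(R, L) = -7/3 (J(R, L) = -2 - 1*1/3 = -2 - 1/3 = -7/3)
(D(2) + 14)*J(1/(-3), -3) = (2 + 14)*(-7/3) = 16*(-7/3) = -112/3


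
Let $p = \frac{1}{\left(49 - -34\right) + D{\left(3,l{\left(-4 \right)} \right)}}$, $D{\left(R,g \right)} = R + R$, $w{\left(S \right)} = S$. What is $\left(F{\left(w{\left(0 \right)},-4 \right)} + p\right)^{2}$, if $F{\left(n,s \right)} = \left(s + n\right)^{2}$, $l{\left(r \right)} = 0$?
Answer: $\frac{2030625}{7921} \approx 256.36$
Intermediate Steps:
$D{\left(R,g \right)} = 2 R$
$p = \frac{1}{89}$ ($p = \frac{1}{\left(49 - -34\right) + 2 \cdot 3} = \frac{1}{\left(49 + 34\right) + 6} = \frac{1}{83 + 6} = \frac{1}{89} \approx 0.011236$)
$F{\left(n,s \right)} = \left(n + s\right)^{2}$
$\left(F{\left(w{\left(0 \right)},-4 \right)} + p\right)^{2} = \left(\left(0 - 4\right)^{2} + \frac{1}{89}\right)^{2} = \left(\left(-4\right)^{2} + \frac{1}{89}\right)^{2} = \left(16 + \frac{1}{89}\right)^{2} = \left(\frac{1425}{89}\right)^{2} = \frac{2030625}{7921}$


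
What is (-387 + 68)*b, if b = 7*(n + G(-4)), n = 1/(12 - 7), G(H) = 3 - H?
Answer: -80388/5 ≈ -16078.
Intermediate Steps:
n = ⅕ (n = 1/5 = ⅕ ≈ 0.20000)
b = 252/5 (b = 7*(⅕ + (3 - 1*(-4))) = 7*(⅕ + (3 + 4)) = 7*(⅕ + 7) = 7*(36/5) = 252/5 ≈ 50.400)
(-387 + 68)*b = (-387 + 68)*(252/5) = -319*252/5 = -80388/5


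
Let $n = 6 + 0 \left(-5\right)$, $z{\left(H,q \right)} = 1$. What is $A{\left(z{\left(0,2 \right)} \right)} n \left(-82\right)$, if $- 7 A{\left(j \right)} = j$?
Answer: $\frac{492}{7} \approx 70.286$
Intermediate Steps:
$n = 6$ ($n = 6 + 0 = 6$)
$A{\left(j \right)} = - \frac{j}{7}$
$A{\left(z{\left(0,2 \right)} \right)} n \left(-82\right) = \left(- \frac{1}{7}\right) 1 \cdot 6 \left(-82\right) = \left(- \frac{1}{7}\right) 6 \left(-82\right) = \left(- \frac{6}{7}\right) \left(-82\right) = \frac{492}{7}$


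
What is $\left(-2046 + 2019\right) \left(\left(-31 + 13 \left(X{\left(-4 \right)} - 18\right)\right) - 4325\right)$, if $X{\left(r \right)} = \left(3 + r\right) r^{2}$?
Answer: $129546$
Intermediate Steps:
$X{\left(r \right)} = r^{2} \left(3 + r\right)$
$\left(-2046 + 2019\right) \left(\left(-31 + 13 \left(X{\left(-4 \right)} - 18\right)\right) - 4325\right) = \left(-2046 + 2019\right) \left(\left(-31 + 13 \left(\left(-4\right)^{2} \left(3 - 4\right) - 18\right)\right) - 4325\right) = - 27 \left(\left(-31 + 13 \left(16 \left(-1\right) - 18\right)\right) - 4325\right) = - 27 \left(\left(-31 + 13 \left(-16 - 18\right)\right) - 4325\right) = - 27 \left(\left(-31 + 13 \left(-34\right)\right) - 4325\right) = - 27 \left(\left(-31 - 442\right) - 4325\right) = - 27 \left(-473 - 4325\right) = \left(-27\right) \left(-4798\right) = 129546$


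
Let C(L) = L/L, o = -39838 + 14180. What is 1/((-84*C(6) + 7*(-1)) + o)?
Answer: -1/25749 ≈ -3.8836e-5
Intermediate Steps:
o = -25658
C(L) = 1
1/((-84*C(6) + 7*(-1)) + o) = 1/((-84*1 + 7*(-1)) - 25658) = 1/((-84 - 7) - 25658) = 1/(-91 - 25658) = 1/(-25749) = -1/25749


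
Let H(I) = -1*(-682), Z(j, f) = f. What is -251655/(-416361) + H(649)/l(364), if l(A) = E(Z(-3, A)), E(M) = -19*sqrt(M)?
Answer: 83885/138787 - 341*sqrt(91)/1729 ≈ -1.2770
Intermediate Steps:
l(A) = -19*sqrt(A)
H(I) = 682
-251655/(-416361) + H(649)/l(364) = -251655/(-416361) + 682/((-38*sqrt(91))) = -251655*(-1/416361) + 682/((-38*sqrt(91))) = 83885/138787 + 682/((-38*sqrt(91))) = 83885/138787 + 682*(-sqrt(91)/3458) = 83885/138787 - 341*sqrt(91)/1729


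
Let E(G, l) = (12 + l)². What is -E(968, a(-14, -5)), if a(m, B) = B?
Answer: -49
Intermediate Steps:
-E(968, a(-14, -5)) = -(12 - 5)² = -1*7² = -1*49 = -49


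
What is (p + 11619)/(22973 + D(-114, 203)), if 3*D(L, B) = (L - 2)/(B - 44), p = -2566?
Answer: 4318281/10958005 ≈ 0.39408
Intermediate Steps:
D(L, B) = (-2 + L)/(3*(-44 + B)) (D(L, B) = ((L - 2)/(B - 44))/3 = ((-2 + L)/(-44 + B))/3 = (-2 + L)/(3*(-44 + B)))
(p + 11619)/(22973 + D(-114, 203)) = (-2566 + 11619)/(22973 + (-2 - 114)/(3*(-44 + 203))) = 9053/(22973 + (1/3)*(-116)/159) = 9053/(22973 + (1/3)*(1/159)*(-116)) = 9053/(22973 - 116/477) = 9053/(10958005/477) = 9053*(477/10958005) = 4318281/10958005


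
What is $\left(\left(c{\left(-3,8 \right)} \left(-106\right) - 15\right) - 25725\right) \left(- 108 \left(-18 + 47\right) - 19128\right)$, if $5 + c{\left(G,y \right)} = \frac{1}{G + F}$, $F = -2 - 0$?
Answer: $560702688$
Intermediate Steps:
$F = -2$ ($F = -2 + 0 = -2$)
$c{\left(G,y \right)} = -5 + \frac{1}{-2 + G}$ ($c{\left(G,y \right)} = -5 + \frac{1}{G - 2} = -5 + \frac{1}{-2 + G}$)
$\left(\left(c{\left(-3,8 \right)} \left(-106\right) - 15\right) - 25725\right) \left(- 108 \left(-18 + 47\right) - 19128\right) = \left(\left(\frac{11 - -15}{-2 - 3} \left(-106\right) - 15\right) - 25725\right) \left(- 108 \left(-18 + 47\right) - 19128\right) = \left(\left(\frac{11 + 15}{-5} \left(-106\right) - 15\right) - 25725\right) \left(\left(-108\right) 29 - 19128\right) = \left(\left(\left(- \frac{1}{5}\right) 26 \left(-106\right) - 15\right) - 25725\right) \left(-3132 - 19128\right) = \left(\left(\left(- \frac{26}{5}\right) \left(-106\right) - 15\right) - 25725\right) \left(-22260\right) = \left(\left(\frac{2756}{5} - 15\right) - 25725\right) \left(-22260\right) = \left(\frac{2681}{5} - 25725\right) \left(-22260\right) = \left(- \frac{125944}{5}\right) \left(-22260\right) = 560702688$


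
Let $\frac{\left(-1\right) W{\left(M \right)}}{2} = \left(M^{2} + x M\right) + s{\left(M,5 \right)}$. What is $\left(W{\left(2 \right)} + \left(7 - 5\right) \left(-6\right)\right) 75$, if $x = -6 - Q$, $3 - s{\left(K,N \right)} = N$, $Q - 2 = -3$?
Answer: $300$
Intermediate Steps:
$Q = -1$ ($Q = 2 - 3 = -1$)
$s{\left(K,N \right)} = 3 - N$
$x = -5$ ($x = -6 - -1 = -6 + 1 = -5$)
$W{\left(M \right)} = 4 - 2 M^{2} + 10 M$ ($W{\left(M \right)} = - 2 \left(\left(M^{2} - 5 M\right) + \left(3 - 5\right)\right) = - 2 \left(\left(M^{2} - 5 M\right) - 2\right) = - 2 \left(-2 + M^{2} - 5 M\right) = 4 - 2 M^{2} + 10 M$)
$\left(W{\left(2 \right)} + \left(7 - 5\right) \left(-6\right)\right) 75 = \left(\left(4 - 2 \cdot 2^{2} + 10 \cdot 2\right) + \left(7 - 5\right) \left(-6\right)\right) 75 = \left(\left(4 - 8 + 20\right) + 2 \left(-6\right)\right) 75 = \left(\left(4 - 8 + 20\right) - 12\right) 75 = \left(16 - 12\right) 75 = 4 \cdot 75 = 300$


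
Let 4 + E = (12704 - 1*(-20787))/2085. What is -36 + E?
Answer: -49909/2085 ≈ -23.937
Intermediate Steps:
E = 25151/2085 (E = -4 + (12704 - 1*(-20787))/2085 = -4 + (12704 + 20787)*(1/2085) = -4 + 33491*(1/2085) = -4 + 33491/2085 = 25151/2085 ≈ 12.063)
-36 + E = -36 + 25151/2085 = -49909/2085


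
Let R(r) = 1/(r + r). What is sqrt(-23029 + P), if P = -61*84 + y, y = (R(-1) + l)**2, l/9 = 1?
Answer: I*sqrt(112323)/2 ≈ 167.57*I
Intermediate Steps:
l = 9 (l = 9*1 = 9)
R(r) = 1/(2*r)
y = 289/4 (y = ((1/2)/(-1) + 9)**2 = ((1/2)*(-1) + 9)**2 = (-1/2 + 9)**2 = (17/2)**2 = 289/4 ≈ 72.250)
P = -20207/4 (P = -61*84 + 289/4 = -5124 + 289/4 = -20207/4 ≈ -5051.8)
sqrt(-23029 + P) = sqrt(-23029 - 20207/4) = sqrt(-112323/4) = I*sqrt(112323)/2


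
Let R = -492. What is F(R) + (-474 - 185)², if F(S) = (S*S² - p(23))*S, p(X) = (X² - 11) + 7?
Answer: 58595672677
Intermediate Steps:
p(X) = -4 + X² (p(X) = (-11 + X²) + 7 = -4 + X²)
F(S) = S*(-525 + S³) (F(S) = (S*S² - (-4 + 23²))*S = (S³ - (-4 + 529))*S = (S³ - 1*525)*S = (S³ - 525)*S = (-525 + S³)*S = S*(-525 + S³))
F(R) + (-474 - 185)² = -492*(-525 + (-492)³) + (-474 - 185)² = -492*(-525 - 119095488) + (-659)² = -492*(-119096013) + 434281 = 58595238396 + 434281 = 58595672677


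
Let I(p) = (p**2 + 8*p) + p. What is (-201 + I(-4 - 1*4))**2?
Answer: 43681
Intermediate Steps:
I(p) = p**2 + 9*p
(-201 + I(-4 - 1*4))**2 = (-201 + (-4 - 1*4)*(9 + (-4 - 1*4)))**2 = (-201 + (-4 - 4)*(9 + (-4 - 4)))**2 = (-201 - 8*(9 - 8))**2 = (-201 - 8*1)**2 = (-201 - 8)**2 = (-209)**2 = 43681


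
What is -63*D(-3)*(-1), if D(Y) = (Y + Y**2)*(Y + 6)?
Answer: 1134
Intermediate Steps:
D(Y) = (6 + Y)*(Y + Y**2) (D(Y) = (Y + Y**2)*(6 + Y) = (6 + Y)*(Y + Y**2))
-63*D(-3)*(-1) = -(-189)*(6 + (-3)**2 + 7*(-3))*(-1) = -(-189)*(6 + 9 - 21)*(-1) = -(-189)*(-6)*(-1) = -63*18*(-1) = -1134*(-1) = 1134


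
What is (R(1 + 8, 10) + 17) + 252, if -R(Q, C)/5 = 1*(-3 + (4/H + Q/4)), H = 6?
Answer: 3233/12 ≈ 269.42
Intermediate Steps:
R(Q, C) = 35/3 - 5*Q/4 (R(Q, C) = -5*(-3 + (4/6 + Q/4)) = -5*(-3 + (4*(⅙) + Q*(¼))) = -5*(-3 + (⅔ + Q/4)) = -5*(-7/3 + Q/4) = 35/3 - 5*Q/4)
(R(1 + 8, 10) + 17) + 252 = ((35/3 - 5*(1 + 8)/4) + 17) + 252 = ((35/3 - 5/4*9) + 17) + 252 = ((35/3 - 45/4) + 17) + 252 = (5/12 + 17) + 252 = 209/12 + 252 = 3233/12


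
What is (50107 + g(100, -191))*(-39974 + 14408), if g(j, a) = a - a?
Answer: -1281035562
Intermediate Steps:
g(j, a) = 0
(50107 + g(100, -191))*(-39974 + 14408) = (50107 + 0)*(-39974 + 14408) = 50107*(-25566) = -1281035562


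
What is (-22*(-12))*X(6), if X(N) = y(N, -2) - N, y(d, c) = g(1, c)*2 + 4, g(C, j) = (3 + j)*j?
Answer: -1584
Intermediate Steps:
g(C, j) = j*(3 + j)
y(d, c) = 4 + 2*c*(3 + c) (y(d, c) = (c*(3 + c))*2 + 4 = 2*c*(3 + c) + 4 = 4 + 2*c*(3 + c))
X(N) = -N (X(N) = (4 + 2*(-2)*(3 - 2)) - N = (4 + 2*(-2)*1) - N = (4 - 4) - N = 0 - N = -N)
(-22*(-12))*X(6) = (-22*(-12))*(-1*6) = 264*(-6) = -1584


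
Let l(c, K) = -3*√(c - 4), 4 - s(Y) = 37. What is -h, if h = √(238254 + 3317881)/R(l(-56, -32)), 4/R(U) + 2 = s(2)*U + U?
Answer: √3556135/2 - 240*I*√2133681 ≈ 942.89 - 3.5057e+5*I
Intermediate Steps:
s(Y) = -33 (s(Y) = 4 - 1*37 = 4 - 37 = -33)
l(c, K) = -3*√(-4 + c)
R(U) = 4/(-2 - 32*U) (R(U) = 4/(-2 + (-33*U + U)) = 4/(-2 - 32*U))
h = √3556135*(-½ + 48*I*√15) (h = √(238254 + 3317881)/((2/(-1 - (-48)*√(-4 - 56)))) = √3556135/((2/(-1 - (-48)*√(-60)))) = √3556135/((2/(-1 - (-48)*2*I*√15))) = √3556135/((2/(-1 - (-96)*I*√15))) = √3556135/((2/(-1 + 96*I*√15))) = √3556135*(-½ + 48*I*√15) ≈ -942.89 + 3.5057e+5*I)
-h = -(-√3556135/2 + 240*I*√2133681) = √3556135/2 - 240*I*√2133681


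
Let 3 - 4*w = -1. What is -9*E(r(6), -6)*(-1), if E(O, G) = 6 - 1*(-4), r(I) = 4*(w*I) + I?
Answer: 90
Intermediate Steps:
w = 1 (w = 3/4 - 1/4*(-1) = 3/4 + 1/4 = 1)
r(I) = 5*I (r(I) = 4*(1*I) + I = 4*I + I = 5*I)
E(O, G) = 10 (E(O, G) = 6 + 4 = 10)
-9*E(r(6), -6)*(-1) = -9*10*(-1) = -90*(-1) = 90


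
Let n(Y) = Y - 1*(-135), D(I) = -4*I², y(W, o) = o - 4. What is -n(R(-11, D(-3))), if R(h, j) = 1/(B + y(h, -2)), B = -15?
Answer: -2834/21 ≈ -134.95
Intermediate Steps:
y(W, o) = -4 + o
R(h, j) = -1/21 (R(h, j) = 1/(-15 + (-4 - 2)) = 1/(-15 - 6) = 1/(-21) = -1/21)
n(Y) = 135 + Y (n(Y) = Y + 135 = 135 + Y)
-n(R(-11, D(-3))) = -(135 - 1/21) = -1*2834/21 = -2834/21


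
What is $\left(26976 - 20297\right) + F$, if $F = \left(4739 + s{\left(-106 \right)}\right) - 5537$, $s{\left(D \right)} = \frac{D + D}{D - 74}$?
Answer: $\frac{264698}{45} \approx 5882.2$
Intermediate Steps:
$s{\left(D \right)} = \frac{2 D}{-74 + D}$
$F = - \frac{35857}{45}$ ($F = \left(4739 + 2 \left(-106\right) \frac{1}{-74 - 106}\right) - 5537 = \left(4739 + 2 \left(-106\right) \frac{1}{-180}\right) - 5537 = \left(4739 + 2 \left(-106\right) \left(- \frac{1}{180}\right)\right) - 5537 = \left(4739 + \frac{53}{45}\right) - 5537 = \frac{213308}{45} - 5537 = - \frac{35857}{45} \approx -796.82$)
$\left(26976 - 20297\right) + F = \left(26976 - 20297\right) - \frac{35857}{45} = 6679 - \frac{35857}{45} = \frac{264698}{45}$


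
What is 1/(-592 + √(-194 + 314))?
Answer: -74/43793 - √30/175172 ≈ -0.0017210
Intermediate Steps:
1/(-592 + √(-194 + 314)) = 1/(-592 + √120) = 1/(-592 + 2*√30)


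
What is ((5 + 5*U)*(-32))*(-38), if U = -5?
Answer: -24320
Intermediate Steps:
((5 + 5*U)*(-32))*(-38) = ((5 + 5*(-5))*(-32))*(-38) = ((5 - 25)*(-32))*(-38) = -20*(-32)*(-38) = 640*(-38) = -24320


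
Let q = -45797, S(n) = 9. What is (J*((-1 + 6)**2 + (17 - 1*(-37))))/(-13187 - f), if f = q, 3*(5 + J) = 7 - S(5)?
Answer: -1343/97830 ≈ -0.013728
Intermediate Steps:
J = -17/3 (J = -5 + (7 - 1*9)/3 = -5 + (7 - 9)/3 = -5 + (1/3)*(-2) = -5 - 2/3 = -17/3 ≈ -5.6667)
f = -45797
(J*((-1 + 6)**2 + (17 - 1*(-37))))/(-13187 - f) = (-17*((-1 + 6)**2 + (17 - 1*(-37)))/3)/(-13187 - 1*(-45797)) = (-17*(5**2 + (17 + 37))/3)/(-13187 + 45797) = -17*(25 + 54)/3/32610 = -17/3*79*(1/32610) = -1343/3*1/32610 = -1343/97830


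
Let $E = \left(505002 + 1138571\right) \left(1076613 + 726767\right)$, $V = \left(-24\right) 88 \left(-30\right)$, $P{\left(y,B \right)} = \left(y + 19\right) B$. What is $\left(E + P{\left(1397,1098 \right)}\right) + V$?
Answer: $2963988294868$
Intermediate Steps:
$P{\left(y,B \right)} = B \left(19 + y\right)$ ($P{\left(y,B \right)} = \left(19 + y\right) B = B \left(19 + y\right)$)
$V = 63360$ ($V = \left(-2112\right) \left(-30\right) = 63360$)
$E = 2963986676740$ ($E = 1643573 \cdot 1803380 = 2963986676740$)
$\left(E + P{\left(1397,1098 \right)}\right) + V = \left(2963986676740 + 1098 \left(19 + 1397\right)\right) + 63360 = \left(2963986676740 + 1098 \cdot 1416\right) + 63360 = \left(2963986676740 + 1554768\right) + 63360 = 2963988231508 + 63360 = 2963988294868$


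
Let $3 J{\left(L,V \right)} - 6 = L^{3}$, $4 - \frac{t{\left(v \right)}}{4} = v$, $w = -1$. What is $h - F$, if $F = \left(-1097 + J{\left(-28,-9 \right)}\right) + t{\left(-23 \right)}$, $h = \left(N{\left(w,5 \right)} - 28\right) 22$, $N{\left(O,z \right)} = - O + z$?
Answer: $\frac{23461}{3} \approx 7820.3$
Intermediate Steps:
$N{\left(O,z \right)} = z - O$
$t{\left(v \right)} = 16 - 4 v$
$J{\left(L,V \right)} = 2 + \frac{L^{3}}{3}$
$h = -484$ ($h = \left(\left(5 - -1\right) - 28\right) 22 = \left(\left(5 + 1\right) - 28\right) 22 = \left(6 - 28\right) 22 = \left(-22\right) 22 = -484$)
$F = - \frac{24913}{3}$ ($F = \left(-1097 + \left(2 + \frac{\left(-28\right)^{3}}{3}\right)\right) + \left(16 - -92\right) = \left(-1097 + \left(2 + \frac{1}{3} \left(-21952\right)\right)\right) + \left(16 + 92\right) = \left(-1097 + \left(2 - \frac{21952}{3}\right)\right) + 108 = \left(-1097 - \frac{21946}{3}\right) + 108 = - \frac{25237}{3} + 108 = - \frac{24913}{3} \approx -8304.3$)
$h - F = -484 - - \frac{24913}{3} = -484 + \frac{24913}{3} = \frac{23461}{3}$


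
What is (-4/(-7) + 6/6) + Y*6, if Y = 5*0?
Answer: 11/7 ≈ 1.5714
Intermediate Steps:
Y = 0
(-4/(-7) + 6/6) + Y*6 = (-4/(-7) + 6/6) + 0*6 = (-4*(-⅐) + 6*(⅙)) + 0 = (4/7 + 1) + 0 = 11/7 + 0 = 11/7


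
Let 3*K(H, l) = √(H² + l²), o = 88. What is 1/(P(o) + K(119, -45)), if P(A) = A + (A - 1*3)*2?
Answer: 1161/291445 - 3*√16186/582890 ≈ 0.0033288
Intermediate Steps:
P(A) = -6 + 3*A (P(A) = A + (A - 3)*2 = A + (-3 + A)*2 = A + (-6 + 2*A) = -6 + 3*A)
K(H, l) = √(H² + l²)/3
1/(P(o) + K(119, -45)) = 1/((-6 + 3*88) + √(119² + (-45)²)/3) = 1/((-6 + 264) + √(14161 + 2025)/3) = 1/(258 + √16186/3)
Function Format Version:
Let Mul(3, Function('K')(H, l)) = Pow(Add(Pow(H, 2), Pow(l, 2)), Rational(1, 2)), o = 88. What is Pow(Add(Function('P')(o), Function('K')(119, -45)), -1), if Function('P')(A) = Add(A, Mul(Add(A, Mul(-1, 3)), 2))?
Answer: Add(Rational(1161, 291445), Mul(Rational(-3, 582890), Pow(16186, Rational(1, 2)))) ≈ 0.0033288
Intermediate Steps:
Function('P')(A) = Add(-6, Mul(3, A)) (Function('P')(A) = Add(A, Mul(Add(A, -3), 2)) = Add(A, Mul(Add(-3, A), 2)) = Add(A, Add(-6, Mul(2, A))) = Add(-6, Mul(3, A)))
Function('K')(H, l) = Mul(Rational(1, 3), Pow(Add(Pow(H, 2), Pow(l, 2)), Rational(1, 2)))
Pow(Add(Function('P')(o), Function('K')(119, -45)), -1) = Pow(Add(Add(-6, Mul(3, 88)), Mul(Rational(1, 3), Pow(Add(Pow(119, 2), Pow(-45, 2)), Rational(1, 2)))), -1) = Pow(Add(Add(-6, 264), Mul(Rational(1, 3), Pow(Add(14161, 2025), Rational(1, 2)))), -1) = Pow(Add(258, Mul(Rational(1, 3), Pow(16186, Rational(1, 2)))), -1)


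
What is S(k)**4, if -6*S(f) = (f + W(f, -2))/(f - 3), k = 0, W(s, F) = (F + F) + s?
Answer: 16/6561 ≈ 0.0024387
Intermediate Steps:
W(s, F) = s + 2*F (W(s, F) = 2*F + s = s + 2*F)
S(f) = -(-4 + 2*f)/(6*(-3 + f)) (S(f) = -(f + (f + 2*(-2)))/(6*(f - 3)) = -(f + (f - 4))/(6*(-3 + f)) = -(f + (-4 + f))/(6*(-3 + f)) = -(-4 + 2*f)/(6*(-3 + f)))
S(k)**4 = ((2 - 1*0)/(3*(-3 + 0)))**4 = ((1/3)*(2 + 0)/(-3))**4 = ((1/3)*(-1/3)*2)**4 = (-2/9)**4 = 16/6561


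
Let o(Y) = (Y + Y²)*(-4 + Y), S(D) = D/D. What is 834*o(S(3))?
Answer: -5004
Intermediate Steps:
S(D) = 1
o(Y) = (-4 + Y)*(Y + Y²)
834*o(S(3)) = 834*(1*(-4 + 1² - 3*1)) = 834*(1*(-4 + 1 - 3)) = 834*(1*(-6)) = 834*(-6) = -5004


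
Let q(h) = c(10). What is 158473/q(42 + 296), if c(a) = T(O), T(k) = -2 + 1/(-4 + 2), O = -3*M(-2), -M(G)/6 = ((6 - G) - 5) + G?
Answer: -316946/5 ≈ -63389.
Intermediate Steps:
M(G) = -6 (M(G) = -6*(((6 - G) - 5) + G) = -6*((1 - G) + G) = -6*1 = -6)
O = 18 (O = -3*(-6) = 18)
T(k) = -5/2 (T(k) = -2 + 1/(-2) = -2 - ½ = -5/2)
c(a) = -5/2
q(h) = -5/2
158473/q(42 + 296) = 158473/(-5/2) = 158473*(-⅖) = -316946/5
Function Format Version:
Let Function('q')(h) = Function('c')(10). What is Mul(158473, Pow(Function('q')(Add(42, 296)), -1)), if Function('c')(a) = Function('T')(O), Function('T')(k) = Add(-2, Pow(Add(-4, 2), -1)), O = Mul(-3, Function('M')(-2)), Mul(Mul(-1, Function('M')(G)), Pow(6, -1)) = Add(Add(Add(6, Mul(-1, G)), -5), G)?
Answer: Rational(-316946, 5) ≈ -63389.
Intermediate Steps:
Function('M')(G) = -6 (Function('M')(G) = Mul(-6, Add(Add(Add(6, Mul(-1, G)), -5), G)) = Mul(-6, Add(Add(1, Mul(-1, G)), G)) = Mul(-6, 1) = -6)
O = 18 (O = Mul(-3, -6) = 18)
Function('T')(k) = Rational(-5, 2) (Function('T')(k) = Add(-2, Pow(-2, -1)) = Add(-2, Rational(-1, 2)) = Rational(-5, 2))
Function('c')(a) = Rational(-5, 2)
Function('q')(h) = Rational(-5, 2)
Mul(158473, Pow(Function('q')(Add(42, 296)), -1)) = Mul(158473, Pow(Rational(-5, 2), -1)) = Mul(158473, Rational(-2, 5)) = Rational(-316946, 5)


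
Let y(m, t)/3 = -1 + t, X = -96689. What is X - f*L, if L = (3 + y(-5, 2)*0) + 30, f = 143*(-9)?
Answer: -54218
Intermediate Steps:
y(m, t) = -3 + 3*t (y(m, t) = 3*(-1 + t) = -3 + 3*t)
f = -1287
L = 33 (L = (3 + (-3 + 3*2)*0) + 30 = (3 + (-3 + 6)*0) + 30 = (3 + 3*0) + 30 = (3 + 0) + 30 = 3 + 30 = 33)
X - f*L = -96689 - (-1287)*33 = -96689 - 1*(-42471) = -96689 + 42471 = -54218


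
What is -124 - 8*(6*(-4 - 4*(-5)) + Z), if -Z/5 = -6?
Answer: -1132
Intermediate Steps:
Z = 30 (Z = -5*(-6) = 30)
-124 - 8*(6*(-4 - 4*(-5)) + Z) = -124 - 8*(6*(-4 - 4*(-5)) + 30) = -124 - 8*(6*(-4 - 1*(-20)) + 30) = -124 - 8*(6*(-4 + 20) + 30) = -124 - 8*(6*16 + 30) = -124 - 8*(96 + 30) = -124 - 8*126 = -124 - 1008 = -1132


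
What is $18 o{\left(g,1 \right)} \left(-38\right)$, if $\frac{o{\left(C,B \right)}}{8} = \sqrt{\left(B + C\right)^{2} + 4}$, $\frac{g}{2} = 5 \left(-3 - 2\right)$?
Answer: $- 5472 \sqrt{2405} \approx -2.6835 \cdot 10^{5}$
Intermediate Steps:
$g = -50$ ($g = 2 \cdot 5 \left(-3 - 2\right) = 2 \cdot 5 \left(-5\right) = 2 \left(-25\right) = -50$)
$o{\left(C,B \right)} = 8 \sqrt{4 + \left(B + C\right)^{2}}$ ($o{\left(C,B \right)} = 8 \sqrt{\left(B + C\right)^{2} + 4} = 8 \sqrt{4 + \left(B + C\right)^{2}}$)
$18 o{\left(g,1 \right)} \left(-38\right) = 18 \cdot 8 \sqrt{4 + \left(1 - 50\right)^{2}} \left(-38\right) = 18 \cdot 8 \sqrt{4 + \left(-49\right)^{2}} \left(-38\right) = 18 \cdot 8 \sqrt{4 + 2401} \left(-38\right) = 18 \cdot 8 \sqrt{2405} \left(-38\right) = 144 \sqrt{2405} \left(-38\right) = - 5472 \sqrt{2405}$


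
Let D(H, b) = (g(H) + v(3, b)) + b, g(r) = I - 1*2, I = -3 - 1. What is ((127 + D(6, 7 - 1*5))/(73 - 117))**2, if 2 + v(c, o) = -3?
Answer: 3481/484 ≈ 7.1921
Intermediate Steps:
v(c, o) = -5 (v(c, o) = -2 - 3 = -5)
I = -4
g(r) = -6 (g(r) = -4 - 1*2 = -4 - 2 = -6)
D(H, b) = -11 + b (D(H, b) = (-6 - 5) + b = -11 + b)
((127 + D(6, 7 - 1*5))/(73 - 117))**2 = ((127 + (-11 + (7 - 1*5)))/(73 - 117))**2 = ((127 + (-11 + (7 - 5)))/(-44))**2 = ((127 + (-11 + 2))*(-1/44))**2 = ((127 - 9)*(-1/44))**2 = (118*(-1/44))**2 = (-59/22)**2 = 3481/484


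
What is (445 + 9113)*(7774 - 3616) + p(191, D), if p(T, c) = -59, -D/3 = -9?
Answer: 39742105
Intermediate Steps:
D = 27 (D = -3*(-9) = 27)
(445 + 9113)*(7774 - 3616) + p(191, D) = (445 + 9113)*(7774 - 3616) - 59 = 9558*4158 - 59 = 39742164 - 59 = 39742105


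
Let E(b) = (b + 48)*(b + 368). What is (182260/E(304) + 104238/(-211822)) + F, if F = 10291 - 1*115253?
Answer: -657391310544421/6263152896 ≈ -1.0496e+5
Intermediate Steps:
E(b) = (48 + b)*(368 + b)
F = -104962 (F = 10291 - 115253 = -104962)
(182260/E(304) + 104238/(-211822)) + F = (182260/(17664 + 304² + 416*304) + 104238/(-211822)) - 104962 = (182260/(17664 + 92416 + 126464) + 104238*(-1/211822)) - 104962 = (182260/236544 - 52119/105911) - 104962 = (182260*(1/236544) - 52119/105911) - 104962 = (45565/59136 - 52119/105911) - 104962 = 1743725531/6263152896 - 104962 = -657391310544421/6263152896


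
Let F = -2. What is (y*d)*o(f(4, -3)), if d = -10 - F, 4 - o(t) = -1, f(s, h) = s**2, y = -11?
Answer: 440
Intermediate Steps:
o(t) = 5 (o(t) = 4 - 1*(-1) = 4 + 1 = 5)
d = -8 (d = -10 - 1*(-2) = -10 + 2 = -8)
(y*d)*o(f(4, -3)) = -11*(-8)*5 = 88*5 = 440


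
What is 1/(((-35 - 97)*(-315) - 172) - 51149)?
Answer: -1/9741 ≈ -0.00010266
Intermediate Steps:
1/(((-35 - 97)*(-315) - 172) - 51149) = 1/((-132*(-315) - 172) - 51149) = 1/((41580 - 172) - 51149) = 1/(41408 - 51149) = 1/(-9741) = -1/9741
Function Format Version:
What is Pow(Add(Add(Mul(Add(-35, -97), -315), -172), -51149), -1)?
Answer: Rational(-1, 9741) ≈ -0.00010266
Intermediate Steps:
Pow(Add(Add(Mul(Add(-35, -97), -315), -172), -51149), -1) = Pow(Add(Add(Mul(-132, -315), -172), -51149), -1) = Pow(Add(Add(41580, -172), -51149), -1) = Pow(Add(41408, -51149), -1) = Pow(-9741, -1) = Rational(-1, 9741)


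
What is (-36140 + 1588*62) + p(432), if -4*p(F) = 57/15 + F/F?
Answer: 311574/5 ≈ 62315.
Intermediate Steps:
p(F) = -6/5 (p(F) = -(57/15 + F/F)/4 = -(57*(1/15) + 1)/4 = -(19/5 + 1)/4 = -¼*24/5 = -6/5)
(-36140 + 1588*62) + p(432) = (-36140 + 1588*62) - 6/5 = (-36140 + 98456) - 6/5 = 62316 - 6/5 = 311574/5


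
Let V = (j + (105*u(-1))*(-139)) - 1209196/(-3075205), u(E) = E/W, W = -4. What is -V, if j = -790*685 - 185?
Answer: 6703742174891/12300820 ≈ 5.4498e+5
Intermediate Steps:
j = -541335 (j = -541150 - 185 = -541335)
u(E) = -E/4 (u(E) = E/(-4) = E*(-¼) = -E/4)
V = -6703742174891/12300820 (V = (-541335 + (105*(-¼*(-1)))*(-139)) - 1209196/(-3075205) = (-541335 + (105*(¼))*(-139)) - 1209196*(-1/3075205) = (-541335 + (105/4)*(-139)) + 1209196/3075205 = (-541335 - 14595/4) + 1209196/3075205 = -2179935/4 + 1209196/3075205 = -6703742174891/12300820 ≈ -5.4498e+5)
-V = -1*(-6703742174891/12300820) = 6703742174891/12300820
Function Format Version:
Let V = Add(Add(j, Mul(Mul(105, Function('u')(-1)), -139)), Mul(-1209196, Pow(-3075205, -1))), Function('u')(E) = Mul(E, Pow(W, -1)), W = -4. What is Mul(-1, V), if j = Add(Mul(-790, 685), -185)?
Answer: Rational(6703742174891, 12300820) ≈ 5.4498e+5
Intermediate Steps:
j = -541335 (j = Add(-541150, -185) = -541335)
Function('u')(E) = Mul(Rational(-1, 4), E) (Function('u')(E) = Mul(E, Pow(-4, -1)) = Mul(E, Rational(-1, 4)) = Mul(Rational(-1, 4), E))
V = Rational(-6703742174891, 12300820) (V = Add(Add(-541335, Mul(Mul(105, Mul(Rational(-1, 4), -1)), -139)), Mul(-1209196, Pow(-3075205, -1))) = Add(Add(-541335, Mul(Mul(105, Rational(1, 4)), -139)), Mul(-1209196, Rational(-1, 3075205))) = Add(Add(-541335, Mul(Rational(105, 4), -139)), Rational(1209196, 3075205)) = Add(Add(-541335, Rational(-14595, 4)), Rational(1209196, 3075205)) = Add(Rational(-2179935, 4), Rational(1209196, 3075205)) = Rational(-6703742174891, 12300820) ≈ -5.4498e+5)
Mul(-1, V) = Mul(-1, Rational(-6703742174891, 12300820)) = Rational(6703742174891, 12300820)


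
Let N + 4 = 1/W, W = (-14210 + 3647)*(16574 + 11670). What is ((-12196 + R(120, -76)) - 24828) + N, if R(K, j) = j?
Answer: -11069658266689/298341372 ≈ -37104.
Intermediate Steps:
W = -298341372 (W = -10563*28244 = -298341372)
N = -1193365489/298341372 (N = -4 + 1/(-298341372) = -4 - 1/298341372 = -1193365489/298341372 ≈ -4.0000)
((-12196 + R(120, -76)) - 24828) + N = ((-12196 - 76) - 24828) - 1193365489/298341372 = (-12272 - 24828) - 1193365489/298341372 = -37100 - 1193365489/298341372 = -11069658266689/298341372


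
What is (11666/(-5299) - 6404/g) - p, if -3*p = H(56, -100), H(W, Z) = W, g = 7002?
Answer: 288490184/18551799 ≈ 15.551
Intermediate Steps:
p = -56/3 (p = -⅓*56 = -56/3 ≈ -18.667)
(11666/(-5299) - 6404/g) - p = (11666/(-5299) - 6404/7002) - 1*(-56/3) = (11666*(-1/5299) - 6404*1/7002) + 56/3 = (-11666/5299 - 3202/3501) + 56/3 = -57810064/18551799 + 56/3 = 288490184/18551799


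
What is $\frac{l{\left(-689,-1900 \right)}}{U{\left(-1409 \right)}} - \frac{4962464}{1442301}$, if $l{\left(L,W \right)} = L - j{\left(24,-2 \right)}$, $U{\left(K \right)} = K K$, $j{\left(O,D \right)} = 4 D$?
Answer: $- \frac{9852867699365}{2863372771581} \approx -3.441$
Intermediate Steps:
$U{\left(K \right)} = K^{2}$
$l{\left(L,W \right)} = 8 + L$ ($l{\left(L,W \right)} = L - 4 \left(-2\right) = L - -8 = L + 8 = 8 + L$)
$\frac{l{\left(-689,-1900 \right)}}{U{\left(-1409 \right)}} - \frac{4962464}{1442301} = \frac{8 - 689}{\left(-1409\right)^{2}} - \frac{4962464}{1442301} = - \frac{681}{1985281} - \frac{4962464}{1442301} = - \frac{9852867699365}{2863372771581}$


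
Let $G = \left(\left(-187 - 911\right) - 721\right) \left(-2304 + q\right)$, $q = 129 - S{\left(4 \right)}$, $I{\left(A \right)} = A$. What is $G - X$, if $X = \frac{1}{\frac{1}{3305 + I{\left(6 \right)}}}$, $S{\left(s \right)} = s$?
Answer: $3960290$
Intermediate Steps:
$q = 125$ ($q = 129 - 4 = 125$)
$G = 3963601$ ($G = \left(\left(-187 - 911\right) - 721\right) \left(-2304 + 125\right) = \left(-1098 - 721\right) \left(-2179\right) = \left(-1819\right) \left(-2179\right) = 3963601$)
$X = 3311$ ($X = \frac{1}{\frac{1}{3305 + 6}} = \frac{1}{\frac{1}{3311}} = 3311$)
$G - X = 3963601 - 3311 = 3960290$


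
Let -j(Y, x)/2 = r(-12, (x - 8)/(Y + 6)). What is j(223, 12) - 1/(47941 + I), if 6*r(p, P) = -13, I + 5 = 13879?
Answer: 89288/20605 ≈ 4.3333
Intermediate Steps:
I = 13874 (I = -5 + 13879 = 13874)
r(p, P) = -13/6 (r(p, P) = (⅙)*(-13) = -13/6)
j(Y, x) = 13/3 (j(Y, x) = -2*(-13/6) = 13/3)
j(223, 12) - 1/(47941 + I) = 13/3 - 1/(47941 + 13874) = 13/3 - 1/61815 = 89288/20605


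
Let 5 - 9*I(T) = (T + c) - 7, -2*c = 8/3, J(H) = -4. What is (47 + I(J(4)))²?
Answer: 1745041/729 ≈ 2393.7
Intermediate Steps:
c = -4/3 ≈ -1.3333
I(T) = 40/27 - T/9 (I(T) = 5/9 - ((T - 4/3) - 7)/9 = 5/9 - ((-4/3 + T) - 7)/9 = 5/9 - (-25/3 + T)/9 = 5/9 + (25/27 - T/9) = 40/27 - T/9)
(47 + I(J(4)))² = (47 + (40/27 - ⅑*(-4)))² = (47 + (40/27 + 4/9))² = (47 + 52/27)² = (1321/27)² = 1745041/729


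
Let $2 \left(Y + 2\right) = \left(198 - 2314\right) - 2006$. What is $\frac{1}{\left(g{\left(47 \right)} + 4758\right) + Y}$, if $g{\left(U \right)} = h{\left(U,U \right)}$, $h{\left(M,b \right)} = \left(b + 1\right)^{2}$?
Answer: $\frac{1}{4999} \approx 0.00020004$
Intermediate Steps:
$h{\left(M,b \right)} = \left(1 + b\right)^{2}$
$g{\left(U \right)} = \left(1 + U\right)^{2}$
$Y = -2063$ ($Y = -2 + \frac{\left(198 - 2314\right) - 2006}{2} = -2 + \frac{-2116 - 2006}{2} = -2 + \frac{1}{2} \left(-4122\right) = -2 - 2061 = -2063$)
$\frac{1}{\left(g{\left(47 \right)} + 4758\right) + Y} = \frac{1}{\left(\left(1 + 47\right)^{2} + 4758\right) - 2063} = \frac{1}{\left(48^{2} + 4758\right) - 2063} = \frac{1}{\left(2304 + 4758\right) - 2063} = \frac{1}{7062 - 2063} = \frac{1}{4999}$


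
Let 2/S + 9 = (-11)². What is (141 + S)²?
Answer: 62362609/3136 ≈ 19886.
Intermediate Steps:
S = 1/56 (S = 2/(-9 + (-11)²) = 2/(-9 + 121) = 2/112 = 2*(1/112) = 1/56 ≈ 0.017857)
(141 + S)² = (141 + 1/56)² = (7897/56)² = 62362609/3136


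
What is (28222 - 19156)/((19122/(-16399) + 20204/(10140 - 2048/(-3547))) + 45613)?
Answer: 668446980520719/3363161757131954 ≈ 0.19876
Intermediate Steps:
(28222 - 19156)/((19122/(-16399) + 20204/(10140 - 2048/(-3547))) + 45613) = 9066/((19122*(-1/16399) + 20204/(10140 - 2048*(-1)/3547)) + 45613) = 9066/((-19122/16399 + 20204/(10140 - 1*(-2048/3547))) + 45613) = 9066/((-19122/16399 + 20204/(10140 + 2048/3547)) + 45613) = 9066/((-19122/16399 + 20204/(35968628/3547)) + 45613) = 9066/((-19122/16399 + 20204*(3547/35968628)) + 45613) = 9066/((-19122/16399 + 17915897/8992157) + 45613) = 9066/(121854768749/147462382643 + 45613) = 9066/(6726323514263908/147462382643) = 9066*(147462382643/6726323514263908) = 668446980520719/3363161757131954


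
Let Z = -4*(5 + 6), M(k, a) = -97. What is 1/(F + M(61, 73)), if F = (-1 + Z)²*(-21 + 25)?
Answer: 1/8003 ≈ 0.00012495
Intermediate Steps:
Z = -44 (Z = -4*11 = -44)
F = 8100 (F = (-1 - 44)²*(-21 + 25) = (-45)²*4 = 2025*4 = 8100)
1/(F + M(61, 73)) = 1/(8100 - 97) = 1/8003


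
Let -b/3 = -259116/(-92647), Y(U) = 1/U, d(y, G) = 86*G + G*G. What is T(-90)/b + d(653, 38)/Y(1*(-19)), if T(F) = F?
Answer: -3865892973/43186 ≈ -89517.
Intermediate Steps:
d(y, G) = G**2 + 86*G (d(y, G) = 86*G + G**2 = G**2 + 86*G)
b = -777348/92647 (b = -(-777348)/(-92647) = -(-777348)*(-1)/92647 = -3*259116/92647 = -777348/92647 ≈ -8.3904)
T(-90)/b + d(653, 38)/Y(1*(-19)) = -90/(-777348/92647) + (38*(86 + 38))/(1/(1*(-19))) = -90*(-92647/777348) + (38*124)/(1/(-19)) = 463235/43186 + 4712/(-1/19) = 463235/43186 + 4712*(-19) = 463235/43186 - 89528 = -3865892973/43186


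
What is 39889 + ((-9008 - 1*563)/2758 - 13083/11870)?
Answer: 326428712814/8184365 ≈ 39884.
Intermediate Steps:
39889 + ((-9008 - 1*563)/2758 - 13083/11870) = 39889 + ((-9008 - 563)*(1/2758) - 13083*1/11870) = 39889 + (-9571*1/2758 - 13083/11870) = 39889 + (-9571/2758 - 13083/11870) = 39889 - 37422671/8184365 = 326428712814/8184365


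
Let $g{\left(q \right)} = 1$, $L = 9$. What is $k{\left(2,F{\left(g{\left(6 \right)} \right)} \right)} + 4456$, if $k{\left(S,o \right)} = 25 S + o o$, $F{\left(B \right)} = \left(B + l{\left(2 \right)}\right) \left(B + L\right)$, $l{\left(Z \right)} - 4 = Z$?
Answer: $9406$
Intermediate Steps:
$l{\left(Z \right)} = 4 + Z$
$F{\left(B \right)} = \left(6 + B\right) \left(9 + B\right)$ ($F{\left(B \right)} = \left(B + \left(4 + 2\right)\right) \left(B + 9\right) = \left(B + 6\right) \left(9 + B\right) = \left(6 + B\right) \left(9 + B\right)$)
$k{\left(S,o \right)} = o^{2} + 25 S$ ($k{\left(S,o \right)} = 25 S + o^{2} = o^{2} + 25 S$)
$k{\left(2,F{\left(g{\left(6 \right)} \right)} \right)} + 4456 = \left(\left(54 + 1^{2} + 15 \cdot 1\right)^{2} + 25 \cdot 2\right) + 4456 = \left(\left(54 + 1 + 15\right)^{2} + 50\right) + 4456 = \left(70^{2} + 50\right) + 4456 = \left(4900 + 50\right) + 4456 = 4950 + 4456 = 9406$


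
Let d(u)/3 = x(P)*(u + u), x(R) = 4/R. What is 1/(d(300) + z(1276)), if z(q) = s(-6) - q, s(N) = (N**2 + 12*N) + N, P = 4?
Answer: 1/482 ≈ 0.0020747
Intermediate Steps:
s(N) = N**2 + 13*N
z(q) = -42 - q (z(q) = -6*(13 - 6) - q = -6*7 - q = -42 - q)
d(u) = 6*u (d(u) = 3*((4/4)*(u + u)) = 3*((4*(1/4))*(2*u)) = 3*(1*(2*u)) = 3*(2*u) = 6*u)
1/(d(300) + z(1276)) = 1/(6*300 + (-42 - 1*1276)) = 1/(1800 + (-42 - 1276)) = 1/(1800 - 1318) = 1/482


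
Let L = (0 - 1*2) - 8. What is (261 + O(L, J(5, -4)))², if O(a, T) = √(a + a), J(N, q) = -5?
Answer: 68101 + 1044*I*√5 ≈ 68101.0 + 2334.5*I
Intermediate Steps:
L = -10 (L = (0 - 2) - 8 = -2 - 8 = -10)
O(a, T) = √2*√a (O(a, T) = √(2*a) = √2*√a)
(261 + O(L, J(5, -4)))² = (261 + √2*√(-10))² = (261 + √2*(I*√10))² = (261 + 2*I*√5)²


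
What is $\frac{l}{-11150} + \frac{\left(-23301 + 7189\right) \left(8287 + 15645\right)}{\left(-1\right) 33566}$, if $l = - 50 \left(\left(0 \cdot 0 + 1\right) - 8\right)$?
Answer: $\frac{42993433335}{3742609} \approx 11488.0$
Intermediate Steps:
$l = 350$ ($l = - 50 \left(\left(0 + 1\right) - 8\right) = - 50 \left(1 - 8\right) = \left(-50\right) \left(-7\right) = 350$)
$\frac{l}{-11150} + \frac{\left(-23301 + 7189\right) \left(8287 + 15645\right)}{\left(-1\right) 33566} = \frac{350}{-11150} + \frac{\left(-23301 + 7189\right) \left(8287 + 15645\right)}{\left(-1\right) 33566} = 350 \left(- \frac{1}{11150}\right) + \frac{\left(-16112\right) 23932}{-33566} = - \frac{7}{223} - - \frac{192796192}{16783} = - \frac{7}{223} + \frac{192796192}{16783} = \frac{42993433335}{3742609}$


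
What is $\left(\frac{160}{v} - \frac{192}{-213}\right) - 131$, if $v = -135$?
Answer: $- \frac{251671}{1917} \approx -131.28$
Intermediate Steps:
$\left(\frac{160}{v} - \frac{192}{-213}\right) - 131 = \left(\frac{160}{-135} - \frac{192}{-213}\right) - 131 = \left(160 \left(- \frac{1}{135}\right) - - \frac{64}{71}\right) - 131 = \left(- \frac{32}{27} + \frac{64}{71}\right) - 131 = - \frac{544}{1917} - 131 = - \frac{251671}{1917}$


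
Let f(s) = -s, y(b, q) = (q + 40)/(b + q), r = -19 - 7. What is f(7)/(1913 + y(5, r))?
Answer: -21/5737 ≈ -0.0036604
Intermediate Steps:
r = -26
y(b, q) = (40 + q)/(b + q)
f(7)/(1913 + y(5, r)) = (-1*7)/(1913 + (40 - 26)/(5 - 26)) = -7/(1913 + 14/(-21)) = -7/(1913 - 1/21*14) = -7/(1913 - 2/3) = -7/(5737/3) = (3/5737)*(-7) = -21/5737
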